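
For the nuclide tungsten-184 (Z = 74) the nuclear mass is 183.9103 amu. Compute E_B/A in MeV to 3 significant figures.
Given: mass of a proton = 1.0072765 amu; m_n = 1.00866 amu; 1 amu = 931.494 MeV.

8.00 MeV/nucleon

The nucleus contains 74 protons and 184 − 74 = 110 neutrons.
Σm = 74·m_p + 110·m_n = 74.5384610 + 110.95260 = 185.4910610 amu
The mass defect is 185.4910610 − 183.9103 = 1.5807610 amu.
Converting to energy: 1.5807610 amu × 931.494 MeV/amu = 1472.47 MeV
Per nucleon: 1472.47 / 184 = 8.003 MeV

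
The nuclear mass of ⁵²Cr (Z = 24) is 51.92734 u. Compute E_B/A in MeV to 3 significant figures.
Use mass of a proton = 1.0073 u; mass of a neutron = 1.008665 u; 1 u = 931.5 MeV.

8.79 MeV/nucleon

Total constituent mass: 24 × 1.0073 + 28 × 1.008665 = 52.417820 u
The mass defect is 52.417820 − 51.92734 = 0.490480 u.
Binding energy = Δm·c² = 0.490480 × 931.5 MeV/u = 456.882 MeV
Dividing by A = 52 gives 8.786 MeV per nucleon.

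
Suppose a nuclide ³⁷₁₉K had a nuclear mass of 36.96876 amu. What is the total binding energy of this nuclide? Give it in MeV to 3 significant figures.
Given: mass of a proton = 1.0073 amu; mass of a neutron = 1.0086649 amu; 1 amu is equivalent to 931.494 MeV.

Σm = 19·m_p + 18·m_n = 19.1387 + 18.1559682 = 37.2946682 amu
The mass defect is 37.2946682 − 36.96876 = 0.3259082 amu.
Binding energy = Δm·c² = 0.3259082 × 931.494 MeV/amu = 303.582 MeV

304 MeV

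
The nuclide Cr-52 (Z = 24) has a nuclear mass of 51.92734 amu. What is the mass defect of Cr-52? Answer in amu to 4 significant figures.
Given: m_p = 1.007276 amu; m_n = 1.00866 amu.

Total constituent mass: 24 × 1.007276 + 28 × 1.00866 = 52.417104 amu
Mass defect Δm = 52.417104 − 51.92734 = 0.489764 amu

0.4898 amu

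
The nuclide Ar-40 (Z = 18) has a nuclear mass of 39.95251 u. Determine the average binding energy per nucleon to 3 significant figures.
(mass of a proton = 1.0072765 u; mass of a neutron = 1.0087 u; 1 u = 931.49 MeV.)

The nucleus contains 18 protons and 40 − 18 = 22 neutrons.
Mass of separated nucleons = 18(1.0072765) + 22(1.0087) = 18.1309770 + 22.1914 = 40.3223770 u
The mass defect is 40.3223770 − 39.95251 = 0.3698670 u.
E_B = 0.3698670 × 931.49 = 344.527 MeV
Dividing by A = 40 gives 8.613 MeV per nucleon.

8.61 MeV/nucleon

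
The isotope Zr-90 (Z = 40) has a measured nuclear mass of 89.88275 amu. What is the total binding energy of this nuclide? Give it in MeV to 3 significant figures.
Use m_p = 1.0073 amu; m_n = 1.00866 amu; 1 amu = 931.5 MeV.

Total constituent mass: 40 × 1.0073 + 50 × 1.00866 = 90.72500 amu
Δm = 90.72500 − 89.88275 = 0.84225 amu
E_B = 0.84225 × 931.5 = 784.556 MeV

785 MeV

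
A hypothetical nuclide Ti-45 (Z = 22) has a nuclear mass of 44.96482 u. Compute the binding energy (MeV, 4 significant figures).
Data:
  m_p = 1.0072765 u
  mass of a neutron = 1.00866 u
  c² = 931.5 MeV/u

Z = 22, so N = A − Z = 45 − 22 = 23.
Total constituent mass: 22 × 1.0072765 + 23 × 1.00866 = 45.3592630 u
Δm = 45.3592630 − 44.96482 = 0.3944430 u
E_B = 0.3944430 × 931.5 = 367.424 MeV

367.4 MeV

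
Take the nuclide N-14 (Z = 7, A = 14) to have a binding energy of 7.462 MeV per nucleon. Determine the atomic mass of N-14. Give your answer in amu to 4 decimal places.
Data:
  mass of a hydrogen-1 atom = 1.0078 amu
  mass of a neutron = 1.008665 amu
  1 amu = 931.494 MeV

Total binding energy = 14 × 7.462 = 104.468 MeV
Mass defect = 104.468 MeV / (931.494 MeV/amu) = 0.112151 amu
Constituent mass = 7(1.0078) + 7(1.008665) = 14.115255 amu
Atomic mass = 14.115255 − 0.112151 = 14.003104 amu ≈ 14.0031 amu (to 4 decimal places)

14.0031 amu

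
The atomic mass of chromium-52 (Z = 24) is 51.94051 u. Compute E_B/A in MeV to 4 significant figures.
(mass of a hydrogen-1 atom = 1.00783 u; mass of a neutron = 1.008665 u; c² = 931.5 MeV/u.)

8.778 MeV/nucleon

The nucleus contains 24 protons and 52 − 24 = 28 neutrons.
Σm = 24·m(¹H) + 28·m_n = 24.18792 + 28.242620 = 52.430540 u
The mass defect is 52.430540 − 51.94051 = 0.490030 u.
E_B = 0.490030 × 931.5 = 456.463 MeV
BE/A = 456.463 MeV / 52 = 8.778 MeV/nucleon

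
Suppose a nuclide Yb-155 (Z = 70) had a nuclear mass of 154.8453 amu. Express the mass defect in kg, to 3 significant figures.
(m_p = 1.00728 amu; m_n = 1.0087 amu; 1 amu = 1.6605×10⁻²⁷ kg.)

2.33e-27 kg

Σm = 70·m_p + 85·m_n = 70.50960 + 85.7395 = 156.24910 amu
Mass defect Δm = 156.24910 − 154.8453 = 1.40380 amu
In SI units: 1.40380 amu × 1.6605×10⁻²⁷ kg/amu = 2.3310e-27 kg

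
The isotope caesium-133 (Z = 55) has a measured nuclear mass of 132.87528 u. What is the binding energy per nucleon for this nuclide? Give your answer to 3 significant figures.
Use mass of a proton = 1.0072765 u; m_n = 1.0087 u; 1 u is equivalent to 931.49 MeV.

With 55 protons and 78 neutrons (A = 133):
Mass of separated nucleons = 55(1.0072765) + 78(1.0087) = 55.4002075 + 78.6786 = 134.0788075 u
Δm = 134.0788075 − 132.87528 = 1.2035275 u
Binding energy = Δm·c² = 1.2035275 × 931.49 MeV/u = 1121.07 MeV
BE/A = 1121.07 MeV / 133 = 8.429 MeV/nucleon

8.43 MeV/nucleon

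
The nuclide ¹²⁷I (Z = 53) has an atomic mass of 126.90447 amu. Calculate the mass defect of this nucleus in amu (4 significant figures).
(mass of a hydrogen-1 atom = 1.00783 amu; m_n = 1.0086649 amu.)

With 53 protons and 74 neutrons (A = 127):
Σm = 53·m(¹H) + 74·m_n = 53.41499 + 74.6412026 = 128.0561926 amu
Mass defect Δm = 128.0561926 − 126.90447 = 1.1517226 amu

1.152 amu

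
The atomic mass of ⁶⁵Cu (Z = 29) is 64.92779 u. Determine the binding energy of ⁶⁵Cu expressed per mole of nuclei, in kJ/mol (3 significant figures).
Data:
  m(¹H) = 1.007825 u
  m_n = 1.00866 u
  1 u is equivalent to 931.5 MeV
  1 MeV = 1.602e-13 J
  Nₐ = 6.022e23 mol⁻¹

5.49e+10 kJ/mol

Z = 29, so N = A − Z = 65 − 29 = 36.
Mass of separated nucleons = 29(1.007825) + 36(1.00866) = 29.226925 + 36.31176 = 65.538685 u
Mass defect Δm = 65.538685 − 64.92779 = 0.610895 u
Binding energy = Δm·c² = 0.610895 × 931.5 MeV/u = 569.049 MeV
Per nucleus in joules: 569.049 MeV × 1.602e-13 J/MeV = 9.1162e-11 J
Per mole: 9.1162e-11 J × 6.022e23 mol⁻¹ = 5.4898e+13 J/mol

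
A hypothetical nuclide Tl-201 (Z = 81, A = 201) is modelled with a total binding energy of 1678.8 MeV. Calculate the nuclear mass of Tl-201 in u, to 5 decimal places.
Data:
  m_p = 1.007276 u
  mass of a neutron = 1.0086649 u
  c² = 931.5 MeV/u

200.82689 u

Mass defect = 1678.8 MeV / (931.5 MeV/u) = 1.8022544 u
Constituent mass = 81(1.007276) + 120(1.0086649) = 202.6291440 u
Nuclear mass = 202.6291440 − 1.8022544 = 200.8268896 u ≈ 200.82689 u (to 5 decimal places)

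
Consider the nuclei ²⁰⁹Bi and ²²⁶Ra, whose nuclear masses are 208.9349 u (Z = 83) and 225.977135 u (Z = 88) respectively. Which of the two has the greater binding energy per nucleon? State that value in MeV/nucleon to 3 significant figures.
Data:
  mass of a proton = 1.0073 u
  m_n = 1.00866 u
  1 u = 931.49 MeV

²⁰⁹Bi; 7.85 MeV/nucleon

²⁰⁹Bi: Σm = 83(1.0073) + 126(1.00866) = 210.69706 u; Δm = 1.76216 u; E_B = 1641.4 MeV; E_B/A = 7.854 MeV
²²⁶Ra: Σm = 88(1.0073) + 138(1.00866) = 227.83748 u; Δm = 1.860345 u; E_B = 1732.9 MeV; E_B/A = 7.668 MeV
²⁰⁹Bi has the higher binding energy per nucleon, so it is the more tightly bound nucleus.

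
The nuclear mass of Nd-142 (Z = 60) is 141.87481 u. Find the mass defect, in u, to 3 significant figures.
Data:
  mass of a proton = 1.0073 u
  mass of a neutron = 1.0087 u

With 60 protons and 82 neutrons (A = 142):
Σm = 60·m_p + 82·m_n = 60.4380 + 82.7134 = 143.1514 u
Mass defect Δm = 143.1514 − 141.87481 = 1.27659 u

1.28 u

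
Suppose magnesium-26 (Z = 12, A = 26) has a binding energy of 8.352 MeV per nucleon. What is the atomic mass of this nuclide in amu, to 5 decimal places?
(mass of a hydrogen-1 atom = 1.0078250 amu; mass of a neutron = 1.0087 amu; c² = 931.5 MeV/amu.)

Total binding energy = 26 × 8.352 = 217.152 MeV
Mass defect = 217.152 MeV / (931.5 MeV/amu) = 0.2331208 amu
Constituent mass = 12(1.0078250) + 14(1.0087) = 26.2157000 amu
Atomic mass = 26.2157000 − 0.2331208 = 25.9825792 amu ≈ 25.98258 amu (to 5 decimal places)

25.98258 amu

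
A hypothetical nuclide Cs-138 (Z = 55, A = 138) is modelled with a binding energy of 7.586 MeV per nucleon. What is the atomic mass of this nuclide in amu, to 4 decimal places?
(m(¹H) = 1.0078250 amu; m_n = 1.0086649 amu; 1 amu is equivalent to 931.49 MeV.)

Total binding energy = 138 × 7.586 = 1046.868 MeV
Mass defect = 1046.868 MeV / (931.49 MeV/amu) = 1.123864 amu
Constituent mass = 55(1.0078250) + 83(1.0086649) = 139.1495617 amu
Atomic mass = 139.1495617 − 1.123864 = 138.0256977 amu ≈ 138.0257 amu (to 4 decimal places)

138.0257 amu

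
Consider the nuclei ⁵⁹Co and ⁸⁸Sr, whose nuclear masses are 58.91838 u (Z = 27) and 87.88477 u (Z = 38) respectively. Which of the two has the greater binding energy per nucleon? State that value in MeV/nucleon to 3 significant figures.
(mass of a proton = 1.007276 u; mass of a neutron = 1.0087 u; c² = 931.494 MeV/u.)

⁵⁹Co; 8.79 MeV/nucleon

⁵⁹Co: Σm = 27(1.007276) + 32(1.0087) = 59.474852 u; Δm = 0.556472 u; E_B = 518.35 MeV; E_B/A = 8.786 MeV
⁸⁸Sr: Σm = 38(1.007276) + 50(1.0087) = 88.711488 u; Δm = 0.826718 u; E_B = 770.08 MeV; E_B/A = 8.751 MeV
⁵⁹Co has the higher binding energy per nucleon, so it is the more tightly bound nucleus.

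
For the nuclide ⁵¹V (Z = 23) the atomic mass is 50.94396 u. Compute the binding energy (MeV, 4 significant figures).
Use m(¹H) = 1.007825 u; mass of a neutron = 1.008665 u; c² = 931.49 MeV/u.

Total constituent mass: 23 × 1.007825 + 28 × 1.008665 = 51.422595 u
The mass defect is 51.422595 − 50.94396 = 0.478635 u.
Converting to energy: 0.478635 u × 931.49 MeV/u = 445.844 MeV

445.8 MeV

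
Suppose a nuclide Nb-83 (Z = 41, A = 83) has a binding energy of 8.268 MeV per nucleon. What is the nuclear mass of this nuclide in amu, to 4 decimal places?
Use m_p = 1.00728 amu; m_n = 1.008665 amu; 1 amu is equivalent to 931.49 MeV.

82.9257 amu

Total binding energy = 83 × 8.268 = 686.244 MeV
Mass defect = 686.244 MeV / (931.49 MeV/amu) = 0.736716 amu
Constituent mass = 41(1.00728) + 42(1.008665) = 83.662410 amu
Nuclear mass = 83.662410 − 0.736716 = 82.925694 amu ≈ 82.9257 amu (to 4 decimal places)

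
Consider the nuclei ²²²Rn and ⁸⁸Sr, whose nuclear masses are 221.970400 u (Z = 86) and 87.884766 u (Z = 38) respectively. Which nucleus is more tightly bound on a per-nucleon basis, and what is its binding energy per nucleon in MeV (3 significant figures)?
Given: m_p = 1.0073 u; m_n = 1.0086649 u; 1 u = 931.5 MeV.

²²²Rn: Σm = 86(1.0073) + 136(1.0086649) = 223.8062264 u; Δm = 1.8358264 u; E_B = 1710.1 MeV; E_B/A = 7.703 MeV
⁸⁸Sr: Σm = 38(1.0073) + 50(1.0086649) = 88.7106450 u; Δm = 0.8258790 u; E_B = 769.31 MeV; E_B/A = 8.742 MeV
⁸⁸Sr has the higher binding energy per nucleon, so it is the more tightly bound nucleus.

⁸⁸Sr; 8.74 MeV/nucleon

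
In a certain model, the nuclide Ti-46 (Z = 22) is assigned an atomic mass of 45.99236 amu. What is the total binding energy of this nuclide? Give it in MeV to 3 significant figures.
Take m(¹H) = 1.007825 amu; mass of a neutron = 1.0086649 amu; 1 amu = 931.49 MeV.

With 22 protons and 24 neutrons (A = 46):
Σm = 22·m(¹H) + 24·m_n = 22.172150 + 24.2079576 = 46.3801076 amu
Δm = 46.3801076 − 45.99236 = 0.3877476 amu
E_B = 0.3877476 × 931.49 = 361.183 MeV

361 MeV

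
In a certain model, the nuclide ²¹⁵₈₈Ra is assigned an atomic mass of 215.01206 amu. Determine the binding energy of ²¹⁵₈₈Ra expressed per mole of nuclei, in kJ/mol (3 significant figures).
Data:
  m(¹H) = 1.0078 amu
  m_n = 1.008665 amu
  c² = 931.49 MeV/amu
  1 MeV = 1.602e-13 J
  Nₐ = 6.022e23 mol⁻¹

1.59e+11 kJ/mol

The nucleus contains 88 protons and 215 − 88 = 127 neutrons.
Total constituent mass: 88 × 1.0078 + 127 × 1.008665 = 216.786855 amu
Mass defect Δm = 216.786855 − 215.01206 = 1.774795 amu
E_B = 1.774795 × 931.49 = 1653.20 MeV
Per nucleus in joules: 1653.20 MeV × 1.602e-13 J/MeV = 2.6484e-10 J
Per mole: 2.6484e-10 J × 6.022e23 mol⁻¹ = 1.5949e+14 J/mol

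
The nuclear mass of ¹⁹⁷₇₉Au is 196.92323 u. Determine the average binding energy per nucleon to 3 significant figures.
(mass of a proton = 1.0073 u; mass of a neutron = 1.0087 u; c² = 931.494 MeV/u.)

7.94 MeV/nucleon

Total constituent mass: 79 × 1.0073 + 118 × 1.0087 = 198.6033 u
Δm = 198.6033 − 196.92323 = 1.68007 u
Converting to energy: 1.68007 u × 931.494 MeV/u = 1564.98 MeV
BE/A = 1564.98 MeV / 197 = 7.944 MeV/nucleon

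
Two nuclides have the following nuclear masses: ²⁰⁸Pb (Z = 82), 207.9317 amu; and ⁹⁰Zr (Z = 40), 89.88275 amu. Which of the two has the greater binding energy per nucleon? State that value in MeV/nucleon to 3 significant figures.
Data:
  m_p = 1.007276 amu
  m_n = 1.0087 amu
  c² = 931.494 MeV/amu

⁹⁰Zr; 8.73 MeV/nucleon

²⁰⁸Pb: Σm = 82(1.007276) + 126(1.0087) = 209.692832 amu; Δm = 1.761132 amu; E_B = 1640.5 MeV; E_B/A = 7.887 MeV
⁹⁰Zr: Σm = 40(1.007276) + 50(1.0087) = 90.726040 amu; Δm = 0.843290 amu; E_B = 785.52 MeV; E_B/A = 8.728 MeV
⁹⁰Zr has the higher binding energy per nucleon, so it is the more tightly bound nucleus.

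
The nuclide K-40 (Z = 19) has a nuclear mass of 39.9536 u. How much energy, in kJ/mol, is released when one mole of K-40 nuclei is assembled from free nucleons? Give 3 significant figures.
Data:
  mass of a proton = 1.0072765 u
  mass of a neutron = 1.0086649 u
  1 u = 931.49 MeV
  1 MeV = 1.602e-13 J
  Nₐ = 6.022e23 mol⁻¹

With 19 protons and 21 neutrons (A = 40):
Mass of separated nucleons = 19(1.0072765) + 21(1.0086649) = 19.1382535 + 21.1819629 = 40.3202164 u
Δm = 40.3202164 − 39.9536 = 0.3666164 u
E_B = 0.3666164 × 931.49 = 341.500 MeV
Per nucleus in joules: 341.500 MeV × 1.602e-13 J/MeV = 5.4708e-11 J
Per mole: 5.4708e-11 J × 6.022e23 mol⁻¹ = 3.2945e+13 J/mol

3.29e+10 kJ/mol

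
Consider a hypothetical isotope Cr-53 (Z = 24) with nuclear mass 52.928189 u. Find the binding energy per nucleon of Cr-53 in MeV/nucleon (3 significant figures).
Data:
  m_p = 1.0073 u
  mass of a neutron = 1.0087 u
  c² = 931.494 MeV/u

8.78 MeV/nucleon

With 24 protons and 29 neutrons (A = 53):
Mass of separated nucleons = 24(1.0073) + 29(1.0087) = 24.1752 + 29.2523 = 53.4275 u
The mass defect is 53.4275 − 52.928189 = 0.499311 u.
Converting to energy: 0.499311 u × 931.494 MeV/u = 465.105 MeV
BE/A = 465.105 MeV / 53 = 8.776 MeV/nucleon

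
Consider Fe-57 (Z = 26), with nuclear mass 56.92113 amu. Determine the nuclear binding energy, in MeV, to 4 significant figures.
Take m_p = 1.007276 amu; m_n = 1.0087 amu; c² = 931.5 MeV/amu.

500.9 MeV

With 26 protons and 31 neutrons (A = 57):
Mass of separated nucleons = 26(1.007276) + 31(1.0087) = 26.189176 + 31.2697 = 57.458876 amu
Δm = 57.458876 − 56.92113 = 0.537746 amu
Binding energy = Δm·c² = 0.537746 × 931.5 MeV/amu = 500.910 MeV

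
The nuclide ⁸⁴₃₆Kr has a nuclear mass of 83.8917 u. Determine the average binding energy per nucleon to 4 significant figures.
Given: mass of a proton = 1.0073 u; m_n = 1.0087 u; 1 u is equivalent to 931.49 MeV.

Σm = 36·m_p + 48·m_n = 36.2628 + 48.4176 = 84.6804 u
Δm = 84.6804 − 83.8917 = 0.7887 u
Binding energy = Δm·c² = 0.7887 × 931.49 MeV/u = 734.666 MeV
Dividing by A = 84 gives 8.746 MeV per nucleon.

8.746 MeV/nucleon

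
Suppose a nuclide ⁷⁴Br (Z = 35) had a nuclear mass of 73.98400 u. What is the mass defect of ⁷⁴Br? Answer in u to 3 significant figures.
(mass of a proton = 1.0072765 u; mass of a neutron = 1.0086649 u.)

The nucleus contains 35 protons and 74 − 35 = 39 neutrons.
Σm = 35·m_p + 39·m_n = 35.2546775 + 39.3379311 = 74.5926086 u
The mass defect is 74.5926086 − 73.98400 = 0.6086086 u.

0.609 u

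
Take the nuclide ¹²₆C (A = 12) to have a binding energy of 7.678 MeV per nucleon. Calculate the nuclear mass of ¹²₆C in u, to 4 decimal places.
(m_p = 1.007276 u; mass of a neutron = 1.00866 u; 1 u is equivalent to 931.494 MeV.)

11.9967 u

Total binding energy = 12 × 7.678 = 92.136 MeV
Mass defect = 92.136 MeV / (931.494 MeV/u) = 0.098912 u
Constituent mass = 6(1.007276) + 6(1.00866) = 12.095616 u
Nuclear mass = 12.095616 − 0.098912 = 11.996704 u ≈ 11.9967 u (to 4 decimal places)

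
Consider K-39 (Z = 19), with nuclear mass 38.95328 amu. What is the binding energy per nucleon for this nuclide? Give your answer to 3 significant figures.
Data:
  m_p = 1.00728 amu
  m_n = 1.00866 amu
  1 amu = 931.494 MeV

8.56 MeV/nucleon

Total constituent mass: 19 × 1.00728 + 20 × 1.00866 = 39.31152 amu
The mass defect is 39.31152 − 38.95328 = 0.35824 amu.
Converting to energy: 0.35824 amu × 931.494 MeV/amu = 333.698 MeV
Dividing by A = 39 gives 8.556 MeV per nucleon.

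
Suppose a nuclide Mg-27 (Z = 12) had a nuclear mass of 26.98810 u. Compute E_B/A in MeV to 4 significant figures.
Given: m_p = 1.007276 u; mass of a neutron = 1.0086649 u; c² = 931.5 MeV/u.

7.907 MeV/nucleon

With 12 protons and 15 neutrons (A = 27):
Σm = 12·m_p + 15·m_n = 12.087312 + 15.1299735 = 27.2172855 u
Δm = 27.2172855 − 26.98810 = 0.2291855 u
Converting to energy: 0.2291855 u × 931.5 MeV/u = 213.486 MeV
BE/A = 213.486 MeV / 27 = 7.907 MeV/nucleon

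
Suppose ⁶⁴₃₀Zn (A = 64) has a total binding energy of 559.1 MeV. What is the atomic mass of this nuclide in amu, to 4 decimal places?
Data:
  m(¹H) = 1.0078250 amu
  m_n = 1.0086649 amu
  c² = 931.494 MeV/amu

Mass defect = 559.1 MeV / (931.494 MeV/amu) = 0.600219 amu
Constituent mass = 30(1.0078250) + 34(1.0086649) = 64.5293566 amu
Atomic mass = 64.5293566 − 0.600219 = 63.9291376 amu ≈ 63.9291 amu (to 4 decimal places)

63.9291 amu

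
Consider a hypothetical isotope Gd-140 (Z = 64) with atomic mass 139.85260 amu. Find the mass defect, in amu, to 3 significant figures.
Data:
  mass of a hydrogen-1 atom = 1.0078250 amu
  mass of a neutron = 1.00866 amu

1.31 amu

With 64 protons and 76 neutrons (A = 140):
Total constituent mass: 64 × 1.0078250 + 76 × 1.00866 = 141.1589600 amu
Mass defect Δm = 141.1589600 − 139.85260 = 1.3063600 amu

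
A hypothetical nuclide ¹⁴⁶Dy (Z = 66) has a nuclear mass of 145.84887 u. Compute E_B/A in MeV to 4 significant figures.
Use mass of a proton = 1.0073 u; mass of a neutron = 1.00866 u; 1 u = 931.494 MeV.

8.458 MeV/nucleon

Z = 66, so N = A − Z = 146 − 66 = 80.
Mass of separated nucleons = 66(1.0073) + 80(1.00866) = 66.4818 + 80.69280 = 147.17460 u
The mass defect is 147.17460 − 145.84887 = 1.32573 u.
Converting to energy: 1.32573 u × 931.494 MeV/u = 1234.91 MeV
Per nucleon: 1234.91 / 146 = 8.458 MeV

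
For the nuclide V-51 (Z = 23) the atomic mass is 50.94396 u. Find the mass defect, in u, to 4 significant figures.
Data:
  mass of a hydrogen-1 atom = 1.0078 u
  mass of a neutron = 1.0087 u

0.4790 u

Z = 23, so N = A − Z = 51 − 23 = 28.
Total constituent mass: 23 × 1.0078 + 28 × 1.0087 = 51.4230 u
Mass defect Δm = 51.4230 − 50.94396 = 0.47904 u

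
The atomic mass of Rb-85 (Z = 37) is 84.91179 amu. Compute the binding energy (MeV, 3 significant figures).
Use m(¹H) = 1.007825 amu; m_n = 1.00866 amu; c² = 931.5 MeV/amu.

Mass of separated nucleons = 37(1.007825) + 48(1.00866) = 37.289525 + 48.41568 = 85.705205 amu
Mass defect Δm = 85.705205 − 84.91179 = 0.793415 amu
Converting to energy: 0.793415 amu × 931.5 MeV/amu = 739.066 MeV

739 MeV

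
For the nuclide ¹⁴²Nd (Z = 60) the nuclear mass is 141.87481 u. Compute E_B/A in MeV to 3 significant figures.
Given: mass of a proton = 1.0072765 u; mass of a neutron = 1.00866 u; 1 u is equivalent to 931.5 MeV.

8.34 MeV/nucleon

The nucleus contains 60 protons and 142 − 60 = 82 neutrons.
Mass of separated nucleons = 60(1.0072765) + 82(1.00866) = 60.4365900 + 82.71012 = 143.1467100 u
The mass defect is 143.1467100 − 141.87481 = 1.2719000 u.
Converting to energy: 1.2719000 u × 931.5 MeV/u = 1184.77 MeV
Per nucleon: 1184.77 / 142 = 8.343 MeV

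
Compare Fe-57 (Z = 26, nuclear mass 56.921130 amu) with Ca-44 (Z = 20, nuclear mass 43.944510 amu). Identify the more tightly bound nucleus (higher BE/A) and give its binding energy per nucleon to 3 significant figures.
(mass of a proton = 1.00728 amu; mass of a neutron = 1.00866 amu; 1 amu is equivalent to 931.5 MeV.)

Fe-57; 8.77 MeV/nucleon

Fe-57: Σm = 26(1.00728) + 31(1.00866) = 57.45774 amu; Δm = 0.536610 amu; E_B = 499.85 MeV; E_B/A = 8.769 MeV
Ca-44: Σm = 20(1.00728) + 24(1.00866) = 44.35344 amu; Δm = 0.408930 amu; E_B = 380.92 MeV; E_B/A = 8.657 MeV
Fe-57 has the higher binding energy per nucleon, so it is the more tightly bound nucleus.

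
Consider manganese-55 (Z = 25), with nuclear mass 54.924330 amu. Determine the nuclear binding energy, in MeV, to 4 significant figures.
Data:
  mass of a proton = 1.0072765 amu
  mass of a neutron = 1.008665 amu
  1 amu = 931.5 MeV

482.1 MeV

Σm = 25·m_p + 30·m_n = 25.1819125 + 30.259950 = 55.4418625 amu
Δm = 55.4418625 − 54.924330 = 0.5175325 amu
Binding energy = Δm·c² = 0.5175325 × 931.5 MeV/amu = 482.082 MeV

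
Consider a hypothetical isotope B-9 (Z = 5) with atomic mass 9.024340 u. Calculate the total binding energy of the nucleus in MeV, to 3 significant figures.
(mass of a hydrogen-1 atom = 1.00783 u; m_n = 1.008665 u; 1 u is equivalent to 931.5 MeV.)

Z = 5, so N = A − Z = 9 − 5 = 4.
Σm = 5·m(¹H) + 4·m_n = 5.03915 + 4.034660 = 9.073810 u
The mass defect is 9.073810 − 9.024340 = 0.049470 u.
Binding energy = Δm·c² = 0.049470 × 931.5 MeV/u = 46.0813 MeV

46.1 MeV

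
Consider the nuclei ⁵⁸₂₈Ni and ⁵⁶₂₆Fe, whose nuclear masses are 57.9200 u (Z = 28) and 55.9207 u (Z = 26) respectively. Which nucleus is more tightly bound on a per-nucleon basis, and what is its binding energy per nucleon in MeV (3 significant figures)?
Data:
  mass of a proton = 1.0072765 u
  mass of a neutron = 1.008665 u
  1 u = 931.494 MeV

⁵⁸₂₈Ni: Σm = 28(1.0072765) + 30(1.008665) = 58.4636920 u; Δm = 0.5436920 u; E_B = 506.45 MeV; E_B/A = 8.732 MeV
⁵⁶₂₆Fe: Σm = 26(1.0072765) + 30(1.008665) = 56.4491390 u; Δm = 0.5284390 u; E_B = 492.24 MeV; E_B/A = 8.790 MeV
⁵⁶₂₆Fe has the higher binding energy per nucleon, so it is the more tightly bound nucleus.

⁵⁶₂₆Fe; 8.79 MeV/nucleon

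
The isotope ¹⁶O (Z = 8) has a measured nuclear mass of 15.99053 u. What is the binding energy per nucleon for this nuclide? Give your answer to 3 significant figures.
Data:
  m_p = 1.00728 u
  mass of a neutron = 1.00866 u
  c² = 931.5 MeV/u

Mass of separated nucleons = 8(1.00728) + 8(1.00866) = 8.05824 + 8.06928 = 16.12752 u
Mass defect Δm = 16.12752 − 15.99053 = 0.13699 u
Binding energy = Δm·c² = 0.13699 × 931.5 MeV/u = 127.606 MeV
Per nucleon: 127.606 / 16 = 7.975 MeV

7.98 MeV/nucleon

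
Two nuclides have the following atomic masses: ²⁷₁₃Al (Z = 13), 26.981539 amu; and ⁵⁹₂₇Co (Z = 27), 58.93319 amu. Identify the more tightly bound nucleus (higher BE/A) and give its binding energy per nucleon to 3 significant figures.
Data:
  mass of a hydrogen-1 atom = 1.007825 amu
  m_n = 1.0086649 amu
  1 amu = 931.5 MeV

²⁷₁₃Al: Σm = 13(1.007825) + 14(1.0086649) = 27.2230336 amu; Δm = 0.2414946 amu; E_B = 224.952 MeV; E_B/A = 8.332 MeV
⁵⁹₂₇Co: Σm = 27(1.007825) + 32(1.0086649) = 59.4885518 amu; Δm = 0.5553618 amu; E_B = 517.32 MeV; E_B/A = 8.768 MeV
⁵⁹₂₇Co has the higher binding energy per nucleon, so it is the more tightly bound nucleus.

⁵⁹₂₇Co; 8.77 MeV/nucleon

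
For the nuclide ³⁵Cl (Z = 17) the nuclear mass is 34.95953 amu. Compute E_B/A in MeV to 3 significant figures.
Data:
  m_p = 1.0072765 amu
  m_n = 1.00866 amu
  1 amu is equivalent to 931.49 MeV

The nucleus contains 17 protons and 35 − 17 = 18 neutrons.
Total constituent mass: 17 × 1.0072765 + 18 × 1.00866 = 35.2795805 amu
Mass defect Δm = 35.2795805 − 34.95953 = 0.3200505 amu
Binding energy = Δm·c² = 0.3200505 × 931.49 MeV/amu = 298.124 MeV
BE/A = 298.124 MeV / 35 = 8.518 MeV/nucleon

8.52 MeV/nucleon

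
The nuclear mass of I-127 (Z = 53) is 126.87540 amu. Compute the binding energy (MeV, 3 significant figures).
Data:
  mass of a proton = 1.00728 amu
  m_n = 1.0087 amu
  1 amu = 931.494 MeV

With 53 protons and 74 neutrons (A = 127):
Σm = 53·m_p + 74·m_n = 53.38584 + 74.6438 = 128.02964 amu
Δm = 128.02964 − 126.87540 = 1.15424 amu
Binding energy = Δm·c² = 1.15424 × 931.494 MeV/amu = 1075.17 MeV

1080 MeV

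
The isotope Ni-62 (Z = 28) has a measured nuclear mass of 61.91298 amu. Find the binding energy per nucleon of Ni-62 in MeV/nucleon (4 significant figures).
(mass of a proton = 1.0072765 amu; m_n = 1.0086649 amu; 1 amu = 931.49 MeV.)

Total constituent mass: 28 × 1.0072765 + 34 × 1.0086649 = 62.4983486 amu
Mass defect Δm = 62.4983486 − 61.91298 = 0.5853686 amu
E_B = 0.5853686 × 931.49 = 545.265 MeV
Per nucleon: 545.265 / 62 = 8.795 MeV

8.795 MeV/nucleon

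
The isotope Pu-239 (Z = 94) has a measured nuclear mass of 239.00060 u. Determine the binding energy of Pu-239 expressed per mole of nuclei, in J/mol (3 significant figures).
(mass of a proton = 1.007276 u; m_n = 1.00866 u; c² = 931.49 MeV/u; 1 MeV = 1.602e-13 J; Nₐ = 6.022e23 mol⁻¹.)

1.74e+14 J/mol

With 94 protons and 145 neutrons (A = 239):
Total constituent mass: 94 × 1.007276 + 145 × 1.00866 = 240.939644 u
Mass defect Δm = 240.939644 − 239.00060 = 1.939044 u
Converting to energy: 1.939044 u × 931.49 MeV/u = 1806.20 MeV
Per nucleus in joules: 1806.20 MeV × 1.602e-13 J/MeV = 2.8935e-10 J
Per mole: 2.8935e-10 J × 6.022e23 mol⁻¹ = 1.7425e+14 J/mol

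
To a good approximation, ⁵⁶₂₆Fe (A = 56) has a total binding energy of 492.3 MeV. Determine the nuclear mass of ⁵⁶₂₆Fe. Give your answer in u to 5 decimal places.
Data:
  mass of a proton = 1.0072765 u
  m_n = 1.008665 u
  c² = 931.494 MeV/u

55.92063 u

Mass defect = 492.3 MeV / (931.494 MeV/u) = 0.5285058 u
Constituent mass = 26(1.0072765) + 30(1.008665) = 56.4491390 u
Nuclear mass = 56.4491390 − 0.5285058 = 55.9206332 u ≈ 55.92063 u (to 5 decimal places)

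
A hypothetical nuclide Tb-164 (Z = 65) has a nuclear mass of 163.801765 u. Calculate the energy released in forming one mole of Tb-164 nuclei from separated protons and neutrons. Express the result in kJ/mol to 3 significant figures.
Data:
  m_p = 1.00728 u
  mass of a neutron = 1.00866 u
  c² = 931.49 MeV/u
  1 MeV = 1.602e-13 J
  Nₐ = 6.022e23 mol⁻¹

The nucleus contains 65 protons and 164 − 65 = 99 neutrons.
Mass of separated nucleons = 65(1.00728) + 99(1.00866) = 65.47320 + 99.85734 = 165.33054 u
The mass defect is 165.33054 − 163.801765 = 1.528775 u.
Converting to energy: 1.528775 u × 931.49 MeV/u = 1424.04 MeV
Per nucleus in joules: 1424.04 MeV × 1.602e-13 J/MeV = 2.2813e-10 J
Per mole: 2.2813e-10 J × 6.022e23 mol⁻¹ = 1.3738e+14 J/mol

1.37e+11 kJ/mol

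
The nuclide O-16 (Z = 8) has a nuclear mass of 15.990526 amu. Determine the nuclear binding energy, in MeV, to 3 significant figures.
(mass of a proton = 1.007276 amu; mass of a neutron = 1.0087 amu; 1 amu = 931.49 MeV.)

128 MeV

Z = 8, so N = A − Z = 16 − 8 = 8.
Total constituent mass: 8 × 1.007276 + 8 × 1.0087 = 16.127808 amu
The mass defect is 16.127808 − 15.990526 = 0.137282 amu.
Binding energy = Δm·c² = 0.137282 × 931.49 MeV/amu = 127.877 MeV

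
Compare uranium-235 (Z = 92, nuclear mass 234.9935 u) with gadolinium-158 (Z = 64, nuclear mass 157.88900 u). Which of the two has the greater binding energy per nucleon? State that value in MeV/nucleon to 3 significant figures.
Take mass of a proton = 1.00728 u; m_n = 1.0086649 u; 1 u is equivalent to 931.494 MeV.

uranium-235: Σm = 92(1.00728) + 143(1.0086649) = 236.9088407 u; Δm = 1.9153407 u; E_B = 1784.1 MeV; E_B/A = 7.592 MeV
gadolinium-158: Σm = 64(1.00728) + 94(1.0086649) = 159.2804206 u; Δm = 1.3914206 u; E_B = 1296.1 MeV; E_B/A = 8.203 MeV
gadolinium-158 has the higher binding energy per nucleon, so it is the more tightly bound nucleus.

gadolinium-158; 8.20 MeV/nucleon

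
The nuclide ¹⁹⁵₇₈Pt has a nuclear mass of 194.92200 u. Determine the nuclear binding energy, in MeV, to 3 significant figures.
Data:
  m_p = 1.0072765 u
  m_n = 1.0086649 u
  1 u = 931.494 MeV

Z = 78, so N = A − Z = 195 − 78 = 117.
Mass of separated nucleons = 78(1.0072765) + 117(1.0086649) = 78.5675670 + 118.0137933 = 196.5813603 u
Mass defect Δm = 196.5813603 − 194.92200 = 1.6593603 u
E_B = 1.6593603 × 931.494 = 1545.68 MeV

1550 MeV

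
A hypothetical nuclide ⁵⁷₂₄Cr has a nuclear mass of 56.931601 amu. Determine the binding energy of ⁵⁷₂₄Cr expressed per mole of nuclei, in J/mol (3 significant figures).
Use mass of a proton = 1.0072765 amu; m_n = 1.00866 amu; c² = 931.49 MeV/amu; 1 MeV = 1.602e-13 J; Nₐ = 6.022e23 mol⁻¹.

With 24 protons and 33 neutrons (A = 57):
Mass of separated nucleons = 24(1.0072765) + 33(1.00866) = 24.1746360 + 33.28578 = 57.4604160 amu
The mass defect is 57.4604160 − 56.931601 = 0.5288150 amu.
Binding energy = Δm·c² = 0.5288150 × 931.49 MeV/amu = 492.586 MeV
Per nucleus in joules: 492.586 MeV × 1.602e-13 J/MeV = 7.8912e-11 J
Per mole: 7.8912e-11 J × 6.022e23 mol⁻¹ = 4.7521e+13 J/mol

4.75e+13 J/mol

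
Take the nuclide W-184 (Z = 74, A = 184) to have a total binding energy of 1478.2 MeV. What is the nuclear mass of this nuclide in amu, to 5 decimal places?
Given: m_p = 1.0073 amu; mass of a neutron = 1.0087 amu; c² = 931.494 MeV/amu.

Mass defect = 1478.2 MeV / (931.494 MeV/amu) = 1.5869131 amu
Constituent mass = 74(1.0073) + 110(1.0087) = 185.4972 amu
Nuclear mass = 185.4972 − 1.5869131 = 183.9102869 amu ≈ 183.91029 amu (to 5 decimal places)

183.91029 amu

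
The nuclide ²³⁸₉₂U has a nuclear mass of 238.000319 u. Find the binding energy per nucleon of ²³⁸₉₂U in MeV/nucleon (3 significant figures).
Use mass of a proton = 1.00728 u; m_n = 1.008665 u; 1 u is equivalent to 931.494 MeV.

7.57 MeV/nucleon

With 92 protons and 146 neutrons (A = 238):
Σm = 92·m_p + 146·m_n = 92.66976 + 147.265090 = 239.934850 u
Δm = 239.934850 − 238.000319 = 1.934531 u
Converting to energy: 1.934531 u × 931.494 MeV/u = 1802.00 MeV
BE/A = 1802.00 MeV / 238 = 7.571 MeV/nucleon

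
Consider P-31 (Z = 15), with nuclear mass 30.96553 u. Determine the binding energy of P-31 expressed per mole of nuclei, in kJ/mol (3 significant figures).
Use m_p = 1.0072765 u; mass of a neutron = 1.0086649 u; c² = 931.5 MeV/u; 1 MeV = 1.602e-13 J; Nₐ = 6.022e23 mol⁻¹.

2.54e+10 kJ/mol

Σm = 15·m_p + 16·m_n = 15.1091475 + 16.1386384 = 31.2477859 u
Mass defect Δm = 31.2477859 − 30.96553 = 0.2822559 u
Converting to energy: 0.2822559 u × 931.5 MeV/u = 262.921 MeV
Per nucleus in joules: 262.921 MeV × 1.602e-13 J/MeV = 4.2120e-11 J
Per mole: 4.2120e-11 J × 6.022e23 mol⁻¹ = 2.5365e+13 J/mol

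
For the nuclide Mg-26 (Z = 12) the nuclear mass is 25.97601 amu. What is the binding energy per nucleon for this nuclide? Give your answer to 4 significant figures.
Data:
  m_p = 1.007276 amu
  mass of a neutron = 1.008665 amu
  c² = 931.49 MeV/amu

Mass of separated nucleons = 12(1.007276) + 14(1.008665) = 12.087312 + 14.121310 = 26.208622 amu
The mass defect is 26.208622 − 25.97601 = 0.232612 amu.
E_B = 0.232612 × 931.49 = 216.676 MeV
Per nucleon: 216.676 / 26 = 8.334 MeV

8.334 MeV/nucleon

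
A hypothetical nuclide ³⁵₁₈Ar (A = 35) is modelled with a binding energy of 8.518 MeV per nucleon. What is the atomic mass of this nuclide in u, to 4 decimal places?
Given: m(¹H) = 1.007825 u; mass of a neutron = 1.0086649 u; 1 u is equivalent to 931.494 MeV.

Total binding energy = 35 × 8.518 = 298.130 MeV
Mass defect = 298.130 MeV / (931.494 MeV/u) = 0.320056 u
Constituent mass = 18(1.007825) + 17(1.0086649) = 35.2881533 u
Atomic mass = 35.2881533 − 0.320056 = 34.9680973 u ≈ 34.9681 u (to 4 decimal places)

34.9681 u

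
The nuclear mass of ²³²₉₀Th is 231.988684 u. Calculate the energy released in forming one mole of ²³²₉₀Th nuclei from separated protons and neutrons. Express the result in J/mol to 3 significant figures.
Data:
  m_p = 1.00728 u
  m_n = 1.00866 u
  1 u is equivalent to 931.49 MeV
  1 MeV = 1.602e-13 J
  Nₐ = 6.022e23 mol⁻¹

1.70e+14 J/mol

Σm = 90·m_p + 142·m_n = 90.65520 + 143.22972 = 233.88492 u
The mass defect is 233.88492 − 231.988684 = 1.896236 u.
Converting to energy: 1.896236 u × 931.49 MeV/u = 1766.32 MeV
Per nucleus in joules: 1766.32 MeV × 1.602e-13 J/MeV = 2.8296e-10 J
Per mole: 2.8296e-10 J × 6.022e23 mol⁻¹ = 1.7040e+14 J/mol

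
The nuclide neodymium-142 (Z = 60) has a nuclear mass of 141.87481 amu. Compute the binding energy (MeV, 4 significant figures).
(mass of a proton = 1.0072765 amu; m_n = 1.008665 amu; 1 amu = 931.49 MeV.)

1185 MeV

The nucleus contains 60 protons and 142 − 60 = 82 neutrons.
Total constituent mass: 60 × 1.0072765 + 82 × 1.008665 = 143.1471200 amu
Mass defect Δm = 143.1471200 − 141.87481 = 1.2723100 amu
Converting to energy: 1.2723100 amu × 931.49 MeV/amu = 1185.14 MeV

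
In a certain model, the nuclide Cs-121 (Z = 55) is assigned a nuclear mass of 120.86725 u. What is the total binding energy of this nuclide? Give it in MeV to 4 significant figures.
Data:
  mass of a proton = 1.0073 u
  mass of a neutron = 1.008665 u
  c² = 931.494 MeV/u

1030 MeV

Σm = 55·m_p + 66·m_n = 55.4015 + 66.571890 = 121.973390 u
The mass defect is 121.973390 − 120.86725 = 1.106140 u.
E_B = 1.106140 × 931.494 = 1030.36 MeV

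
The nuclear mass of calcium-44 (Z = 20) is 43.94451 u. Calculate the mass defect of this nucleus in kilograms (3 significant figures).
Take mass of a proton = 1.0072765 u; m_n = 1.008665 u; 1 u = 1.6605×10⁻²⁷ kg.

With 20 protons and 24 neutrons (A = 44):
Mass of separated nucleons = 20(1.0072765) + 24(1.008665) = 20.1455300 + 24.207960 = 44.3534900 u
Mass defect Δm = 44.3534900 − 43.94451 = 0.4089800 u
In SI units: 0.4089800 u × 1.6605×10⁻²⁷ kg/u = 6.7911e-28 kg

6.79e-28 kg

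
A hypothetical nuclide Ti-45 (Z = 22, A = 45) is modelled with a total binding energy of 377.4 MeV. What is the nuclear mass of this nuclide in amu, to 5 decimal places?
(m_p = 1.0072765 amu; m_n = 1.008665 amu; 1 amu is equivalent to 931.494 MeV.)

Mass defect = 377.4 MeV / (931.494 MeV/amu) = 0.4051556 amu
Constituent mass = 22(1.0072765) + 23(1.008665) = 45.3593780 amu
Nuclear mass = 45.3593780 − 0.4051556 = 44.9542224 amu ≈ 44.95422 amu (to 5 decimal places)

44.95422 amu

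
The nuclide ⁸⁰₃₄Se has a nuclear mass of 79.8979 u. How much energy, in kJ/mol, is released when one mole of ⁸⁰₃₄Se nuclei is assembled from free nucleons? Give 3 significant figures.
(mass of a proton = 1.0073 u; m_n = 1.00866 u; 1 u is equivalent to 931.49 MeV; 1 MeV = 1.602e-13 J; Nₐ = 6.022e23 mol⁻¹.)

Σm = 34·m_p + 46·m_n = 34.2482 + 46.39836 = 80.64656 u
Δm = 80.64656 − 79.8979 = 0.74866 u
E_B = 0.74866 × 931.49 = 697.369 MeV
Per nucleus in joules: 697.369 MeV × 1.602e-13 J/MeV = 1.1172e-10 J
Per mole: 1.1172e-10 J × 6.022e23 mol⁻¹ = 6.7278e+13 J/mol

6.73e+10 kJ/mol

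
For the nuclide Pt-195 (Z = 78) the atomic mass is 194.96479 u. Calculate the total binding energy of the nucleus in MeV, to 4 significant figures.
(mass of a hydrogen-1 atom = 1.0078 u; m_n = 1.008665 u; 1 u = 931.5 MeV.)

1544 MeV

Z = 78, so N = A − Z = 195 − 78 = 117.
Mass of separated nucleons = 78(1.0078) + 117(1.008665) = 78.6084 + 118.013805 = 196.622205 u
Mass defect Δm = 196.622205 − 194.96479 = 1.657415 u
E_B = 1.657415 × 931.5 = 1543.88 MeV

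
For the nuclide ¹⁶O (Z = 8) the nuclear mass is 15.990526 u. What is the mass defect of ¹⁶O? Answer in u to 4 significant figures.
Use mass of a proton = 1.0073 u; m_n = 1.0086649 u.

Z = 8, so N = A − Z = 16 − 8 = 8.
Σm = 8·m_p + 8·m_n = 8.0584 + 8.0693192 = 16.1277192 u
The mass defect is 16.1277192 − 15.990526 = 0.1371932 u.

0.1372 u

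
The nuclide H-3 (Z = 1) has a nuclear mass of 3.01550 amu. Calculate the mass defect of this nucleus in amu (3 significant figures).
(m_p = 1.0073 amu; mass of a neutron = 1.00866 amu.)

Z = 1, so N = A − Z = 3 − 1 = 2.
Mass of separated nucleons = 1(1.0073) + 2(1.00866) = 1.0073 + 2.01732 = 3.02462 amu
Mass defect Δm = 3.02462 − 3.01550 = 0.00912 amu

0.00912 amu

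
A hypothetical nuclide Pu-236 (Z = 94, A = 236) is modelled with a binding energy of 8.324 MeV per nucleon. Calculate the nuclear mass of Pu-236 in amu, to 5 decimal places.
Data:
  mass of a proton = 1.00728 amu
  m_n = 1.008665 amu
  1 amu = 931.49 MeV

235.80580 amu

Total binding energy = 236 × 8.324 = 1964.464 MeV
Mass defect = 1964.464 MeV / (931.49 MeV/amu) = 2.1089480 amu
Constituent mass = 94(1.00728) + 142(1.008665) = 237.914750 amu
Nuclear mass = 237.914750 − 2.1089480 = 235.8058020 amu ≈ 235.80580 amu (to 5 decimal places)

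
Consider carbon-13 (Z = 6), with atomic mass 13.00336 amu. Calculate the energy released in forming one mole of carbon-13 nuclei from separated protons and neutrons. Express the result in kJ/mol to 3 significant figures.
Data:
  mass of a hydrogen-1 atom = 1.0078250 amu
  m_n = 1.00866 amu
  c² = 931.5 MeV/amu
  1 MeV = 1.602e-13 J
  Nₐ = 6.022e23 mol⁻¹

The nucleus contains 6 protons and 13 − 6 = 7 neutrons.
Mass of separated nucleons = 6(1.0078250) + 7(1.00866) = 6.0469500 + 7.06062 = 13.1075700 amu
Δm = 13.1075700 − 13.00336 = 0.1042100 amu
E_B = 0.1042100 × 931.5 = 97.0716 MeV
Per nucleus in joules: 97.0716 MeV × 1.602e-13 J/MeV = 1.5551e-11 J
Per mole: 1.5551e-11 J × 6.022e23 mol⁻¹ = 9.3648e+12 J/mol

9.36e+09 kJ/mol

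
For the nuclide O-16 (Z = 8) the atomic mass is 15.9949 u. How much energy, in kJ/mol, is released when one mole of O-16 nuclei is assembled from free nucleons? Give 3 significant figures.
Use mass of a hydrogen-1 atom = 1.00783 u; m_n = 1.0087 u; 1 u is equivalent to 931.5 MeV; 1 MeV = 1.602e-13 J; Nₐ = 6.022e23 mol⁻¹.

The nucleus contains 8 protons and 16 − 8 = 8 neutrons.
Mass of separated nucleons = 8(1.00783) + 8(1.0087) = 8.06264 + 8.0696 = 16.13224 u
Δm = 16.13224 − 15.9949 = 0.13734 u
Binding energy = Δm·c² = 0.13734 × 931.5 MeV/u = 127.932 MeV
Per nucleus in joules: 127.932 MeV × 1.602e-13 J/MeV = 2.0495e-11 J
Per mole: 2.0495e-11 J × 6.022e23 mol⁻¹ = 1.2342e+13 J/mol

1.23e+10 kJ/mol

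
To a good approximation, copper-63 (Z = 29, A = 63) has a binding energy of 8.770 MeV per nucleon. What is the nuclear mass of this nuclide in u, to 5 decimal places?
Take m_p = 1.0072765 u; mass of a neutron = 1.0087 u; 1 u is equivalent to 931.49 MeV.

Total binding energy = 63 × 8.770 = 552.510 MeV
Mass defect = 552.510 MeV / (931.49 MeV/u) = 0.5931465 u
Constituent mass = 29(1.0072765) + 34(1.0087) = 63.5068185 u
Nuclear mass = 63.5068185 − 0.5931465 = 62.9136720 u ≈ 62.91367 u (to 5 decimal places)

62.91367 u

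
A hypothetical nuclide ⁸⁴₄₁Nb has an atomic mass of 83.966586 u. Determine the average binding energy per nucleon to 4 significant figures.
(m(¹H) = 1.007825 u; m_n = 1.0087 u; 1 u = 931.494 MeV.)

8.077 MeV/nucleon

Mass of separated nucleons = 41(1.007825) + 43(1.0087) = 41.320825 + 43.3741 = 84.694925 u
Δm = 84.694925 − 83.966586 = 0.728339 u
Binding energy = Δm·c² = 0.728339 × 931.494 MeV/u = 678.443 MeV
BE/A = 678.443 MeV / 84 = 8.077 MeV/nucleon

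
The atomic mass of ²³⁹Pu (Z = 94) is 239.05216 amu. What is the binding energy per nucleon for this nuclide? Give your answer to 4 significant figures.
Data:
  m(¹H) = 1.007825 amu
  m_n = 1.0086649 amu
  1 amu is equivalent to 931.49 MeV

7.560 MeV/nucleon

Total constituent mass: 94 × 1.007825 + 145 × 1.0086649 = 240.9919605 amu
Mass defect Δm = 240.9919605 − 239.05216 = 1.9398005 amu
Binding energy = Δm·c² = 1.9398005 × 931.49 MeV/amu = 1806.90 MeV
Per nucleon: 1806.90 / 239 = 7.560 MeV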